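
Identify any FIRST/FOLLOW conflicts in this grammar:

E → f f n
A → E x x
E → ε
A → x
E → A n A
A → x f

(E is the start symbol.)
Yes. E → A n A with FOLLOW(E) on { 'x' }

A FIRST/FOLLOW conflict occurs when a non-terminal N has a nullable alternative N → β (β ⇒* ε) and another alternative N → α with FIRST(α) ∩ FOLLOW(N) ≠ ∅: on such a lookahead the parser cannot decide between expanding α and letting N vanish via β.

Nullable non-terminals: E.
FIRST sets used below: FIRST(A) = { 'f', 'x' }

E: nullable alternative(s) E → ε; FOLLOW(E) = { $, 'x' }
  E → f f n: FIRST \ {ε} = { 'f' } — disjoint from FOLLOW(E)
  E → ε: FIRST \ {ε} = { } — this is the only nullable alternative, skip
  E → A n A: FIRST \ {ε} = { 'f', 'x' } — overlaps FOLLOW(E) on { 'x' }: CONFLICT

A has no nullable alternative, so no FIRST/FOLLOW check is needed there.

So the grammar has 1 FIRST/FOLLOW conflict (marked CONFLICT above).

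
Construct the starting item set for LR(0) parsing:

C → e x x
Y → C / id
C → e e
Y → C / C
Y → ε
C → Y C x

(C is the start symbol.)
First, augment the grammar with C' → C
I₀ = CLOSURE({ [C' → . C] }):
  [C' → . C] has the dot before C: add [C → . e x x], [C → . e e], [C → . Y C x]
  [C → . Y C x] has the dot before Y: add [Y → . C / id], [Y → . C / C], [Y → .]
No further items can be added.

I₀ = { [C → . Y C x], [C → . e e], [C → . e x x], [C' → . C], [Y → . C / C], [Y → . C / id], [Y → .] }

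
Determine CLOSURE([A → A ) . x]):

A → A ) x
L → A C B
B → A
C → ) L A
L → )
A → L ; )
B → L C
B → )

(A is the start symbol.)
{ [A → A ) . x] }

To compute CLOSURE, for each item [A → α.Bβ] where B is a non-terminal, add [B → .γ] for all productions B → γ; repeat for the newly added items until nothing changes.

Start with: [A → A ) . x]
The dot precedes the terminal x, so nothing is added.

CLOSURE = { [A → A ) . x] }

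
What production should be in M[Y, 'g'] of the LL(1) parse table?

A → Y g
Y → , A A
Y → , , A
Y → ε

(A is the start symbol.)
To find M[Y, 'g'], we find productions for Y where 'g' is in the predict set (PREDICT(N → α) = (FIRST(α) \ {ε}) ∪ (FOLLOW(N) if α ⇒* ε)).

Relevant sets:
  FOLLOW(Y) = { 'g' }

Y → , A A: PREDICT = { ',' }
Y → , , A: PREDICT = { ',' }
Y → ε: PREDICT = { 'g' }
  'g' is in predict set, so this production goes in M[Y, 'g']

M[Y, 'g'] = Y → ε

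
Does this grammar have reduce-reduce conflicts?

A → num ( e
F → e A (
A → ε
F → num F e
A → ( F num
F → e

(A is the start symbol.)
Augment with A' → A and build the canonical LR(0) collection (I0 = CLOSURE({[A' → . A]}), then GOTO on every symbol after a dot until no new states appear). It has 14 states:
  I0: { [A → . ( F num], [A → . num ( e], [A → .], [A' → . A] }  — shift, reduce
  I1: { [A → ( . F num], [F → . e A (], [F → . e], [F → . num F e] }  — shift
  I2: { [A' → A .] }  — accept
  I3: { [A → num . ( e] }  — shift
  I4: { [A → num ( . e] }  — shift
  I5: { [A → num ( e .] }  — reduce
  I6: { [A → ( F . num] }  — shift
  I7: { [A → . ( F num], [A → . num ( e], [A → .], [F → e . A (], [F → e .] }  — shift, 2 reduces
  I8: { [F → . e A (], [F → . e], [F → . num F e], [F → num . F e] }  — shift
  I9: { [F → num F . e] }  — shift
  I10: { [F → num F e .] }  — reduce
  I11: { [F → e A . (] }  — shift
  I12: { [F → e A ( .] }  — reduce
  I13: { [A → ( F num .] }  — reduce

I7 contains complete items [A → .], [F → e .] — reduce-reduce conflict.

Answer: Yes — I7: [A → .] vs [F → e .]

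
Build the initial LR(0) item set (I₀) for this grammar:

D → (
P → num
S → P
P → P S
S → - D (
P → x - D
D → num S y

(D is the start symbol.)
First, augment the grammar with D' → D
I₀ = CLOSURE({ [D' → . D] }):
  [D' → . D] has the dot before D: add [D → . (], [D → . num S y]
No further items can be added.

I₀ = { [D → . (], [D → . num S y], [D' → . D] }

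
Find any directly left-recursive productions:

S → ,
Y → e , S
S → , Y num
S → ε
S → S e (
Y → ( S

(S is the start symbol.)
Yes, S is left-recursive

S → ,: starts with ','
Y → e , S: starts with e
S → , Y num: starts with ','
S → ε: starts with ε
S → S e (: LEFT RECURSIVE (starts with S)
Y → ( S: starts with '('

The grammar has direct left recursion on: S.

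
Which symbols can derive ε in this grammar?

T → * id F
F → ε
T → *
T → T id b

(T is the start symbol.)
{ 'F' }

A non-terminal is nullable if it can derive ε (the empty string): either it has an ε-production, or it has a production whose right-hand side consists entirely of nullable non-terminals.

ε-productions: F → ε
So F is immediately nullable.
No further non-terminal can be added: every production for the remaining non-terminals contains a terminal or a non-nullable non-terminal.
Nullable = { 'F' }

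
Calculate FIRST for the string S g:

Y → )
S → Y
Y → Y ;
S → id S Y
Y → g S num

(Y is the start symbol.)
FIRST sets of the non-terminals involved (from the grammar, by fixed-point iteration):
  FIRST(S) = { ')', 'g', 'id' }

To compute FIRST(S g), process the symbols left to right:
Symbol S is a non-terminal. Add FIRST(S) \ {ε} = { ')', 'g', 'id' }
S is not nullable (ε ∉ FIRST(S)), so stop here.
FIRST(S g) = { ')', 'g', 'id' }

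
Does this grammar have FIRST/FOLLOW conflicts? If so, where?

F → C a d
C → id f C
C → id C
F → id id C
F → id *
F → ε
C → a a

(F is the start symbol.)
No FIRST/FOLLOW conflicts.

Nullable non-terminals: F.
FIRST sets used below: FIRST(C) = { 'a', 'id' }

F: nullable alternative(s) F → ε; FOLLOW(F) = { $ }
  F → C a d: FIRST \ {ε} = { 'a', 'id' } — disjoint from FOLLOW(F)
  F → id id C: FIRST \ {ε} = { 'id' } — disjoint from FOLLOW(F)
  F → id *: FIRST \ {ε} = { 'id' } — disjoint from FOLLOW(F)
  F → ε: FIRST \ {ε} = { } — this is the only nullable alternative, skip

C has no nullable alternative, so no FIRST/FOLLOW check is needed there.

No FIRST/FOLLOW conflicts found.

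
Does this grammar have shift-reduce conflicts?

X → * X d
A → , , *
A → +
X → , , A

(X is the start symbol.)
A shift-reduce conflict occurs when an LR(0) state has both:
  - a complete (reduce) item [A → α .] (dot at the end), and
  - a shift item [B → β . c γ] (dot before a terminal).

Augment with X' → X and build the canonical LR(0) collection (I0 = CLOSURE({[X' → . X]}), then GOTO on every symbol after a dot until no new states appear). It has 12 states:
  I0: { [X → . * X d], [X → . , , A], [X' → . X] }  — shift
  I1: { [X → * . X d], [X → . * X d], [X → . , , A] }  — shift
  I2: { [X → , . , A] }  — shift
  I3: { [X' → X .] }  — accept
  I4: { [A → . +], [A → . , , *], [X → , , . A] }  — shift
  I5: { [A → + .] }  — reduce
  I6: { [A → , . , *] }  — shift
  I7: { [X → , , A .] }  — reduce
  I8: { [A → , , . *] }  — shift
  I9: { [A → , , * .] }  — reduce
  I10: { [X → * X . d] }  — shift
  I11: { [X → * X d .] }  — reduce

No state contains both a complete item and a shift item.

Answer: No shift-reduce conflicts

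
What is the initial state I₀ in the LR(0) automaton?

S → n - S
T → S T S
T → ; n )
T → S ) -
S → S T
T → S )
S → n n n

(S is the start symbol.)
First, augment the grammar with S' → S
I₀ = CLOSURE({ [S' → . S] }):
  [S' → . S] has the dot before S: add [S → . n - S], [S → . S T], [S → . n n n]
No further items can be added.

I₀ = { [S → . S T], [S → . n - S], [S → . n n n], [S' → . S] }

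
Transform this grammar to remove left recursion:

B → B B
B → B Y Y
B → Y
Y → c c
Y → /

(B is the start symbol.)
B → Y B'
B' → B B'
B' → Y Y B'
B' → ε
Y → c c
Y → /

B is directly left-recursive. The standard transformation for
  A → A α₁ | ... | A α_m | β₁ | ... | β_n
is
  A  → β₁ A' | ... | β_n A'
  A' → α₁ A' | ... | α_m A' | ε

B → Y becomes B → Y B'
B → B B becomes B' → B B'
B → B Y Y becomes B' → Y Y B'
Add B' → ε

Productions for other non-terminals are unchanged:
  Y → c c
  Y → /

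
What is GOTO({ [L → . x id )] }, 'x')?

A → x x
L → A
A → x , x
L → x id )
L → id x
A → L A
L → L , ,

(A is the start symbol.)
{ [L → x . id )] }

GOTO(I, 'x') = CLOSURE({ [A → αX.β] : [A → α.Xβ] ∈ I, X = 'x' })

Items with dot before 'x', with the dot advanced:
  [L → . x id )] → [L → x . id )]
Closure adds nothing (no advanced item has the dot before a non-terminal).

GOTO = { [L → x . id )] }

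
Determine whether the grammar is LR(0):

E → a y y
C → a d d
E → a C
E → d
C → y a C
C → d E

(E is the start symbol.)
Yes, the grammar is LR(0)

A grammar is LR(0) if no state in the canonical LR(0) collection has:
  - both a shift item (dot before a terminal) and a complete item (shift-reduce conflict), or
  - two or more complete items (reduce-reduce conflict; the accept item [E' → E .] counts as a complete item here).

Augment with E' → E and build the canonical LR(0) collection (I0 = CLOSURE({[E' → . E]}), then GOTO on every symbol after a dot until no new states appear). It has 15 states:
  I0: { [E → . a C], [E → . a y y], [E → . d], [E' → . E] }  — shift
  I1: { [E' → E .] }  — accept
  I2: { [C → . a d d], [C → . d E], [C → . y a C], [E → a . C], [E → a . y y] }  — shift
  I3: { [E → d .] }  — reduce
  I4: { [E → a C .] }  — reduce
  I5: { [C → a . d d] }  — shift
  I6: { [C → d . E], [E → . a C], [E → . a y y], [E → . d] }  — shift
  I7: { [C → y . a C], [E → a y . y] }  — shift
  I8: { [C → . a d d], [C → . d E], [C → . y a C], [C → y a . C] }  — shift
  I9: { [E → a y y .] }  — reduce
  I10: { [C → y a C .] }  — reduce
  I11: { [C → y . a C] }  — shift
  I12: { [C → d E .] }  — reduce
  I13: { [C → a d . d] }  — shift
  I14: { [C → a d d .] }  — reduce

Every state is either a pure shift/goto state or contains exactly one complete item and nothing to shift — no conflicts. The grammar is LR(0).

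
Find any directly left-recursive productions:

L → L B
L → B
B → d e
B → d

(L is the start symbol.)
L → L B: LEFT RECURSIVE (starts with L)
L → B: starts with B
B → d e: starts with d
B → d: starts with d

The grammar has direct left recursion on: L.

Answer: Yes, L is left-recursive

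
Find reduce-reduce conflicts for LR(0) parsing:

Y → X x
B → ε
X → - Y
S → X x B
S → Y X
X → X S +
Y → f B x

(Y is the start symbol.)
Augment with Y' → Y and build the canonical LR(0) collection (I0 = CLOSURE({[Y' → . Y]}), then GOTO on every symbol after a dot until no new states appear). It has 16 states:
  I0: { [X → . - Y], [X → . X S +], [Y → . X x], [Y → . f B x], [Y' → . Y] }  — shift
  I1: { [X → - . Y], [X → . - Y], [X → . X S +], [Y → . X x], [Y → . f B x] }  — shift
  I2: { [S → . X x B], [S → . Y X], [X → . - Y], [X → . X S +], [X → X . S +], [Y → . X x], [Y → . f B x], [Y → X . x] }  — shift
  I3: { [Y' → Y .] }  — accept
  I4: { [B → .], [Y → f . B x] }  — reduce
  I5: { [Y → f B . x] }  — shift
  I6: { [Y → f B x .] }  — reduce
  I7: { [X → X S . +] }  — shift
  I8: { [S → . X x B], [S → . Y X], [S → X . x B], [X → . - Y], [X → . X S +], [X → X . S +], [Y → . X x], [Y → . f B x], [Y → X . x] }  — shift
  I9: { [S → Y . X], [X → . - Y], [X → . X S +] }  — shift
  I10: { [Y → X x .] }  — reduce
  I11: { [S → . X x B], [S → . Y X], [S → Y X .], [X → . - Y], [X → . X S +], [X → X . S +], [Y → . X x], [Y → . f B x] }  — shift, reduce
  I12: { [B → .], [S → X x . B], [Y → X x .] }  — 2 reduces
  I13: { [S → X x B .] }  — reduce
  I14: { [X → X S + .] }  — reduce
  I15: { [X → - Y .] }  — reduce

I12 contains complete items [B → .], [Y → X x .] — reduce-reduce conflict.

Answer: Yes — I12: [B → .] vs [Y → X x .]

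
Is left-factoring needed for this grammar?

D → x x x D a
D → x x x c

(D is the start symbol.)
Left-factoring is needed when two productions for the same non-terminal
share a common prefix on the right-hand side.

Productions for D:
  D → x x x D a
  D → x x x c

Found common prefix 'x x x' in productions for D

Answer: Yes, D has productions with common prefix 'x x x'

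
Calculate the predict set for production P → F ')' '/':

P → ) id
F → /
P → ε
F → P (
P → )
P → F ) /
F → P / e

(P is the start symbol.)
PREDICT(P → F ')' '/') = (FIRST(RHS) \ {ε}) ∪ (FOLLOW(P) if ε ∈ FIRST(RHS), i.e. RHS ⇒* ε)
FIRST(F) = { '(', ')', '/' }
FIRST(F ')' '/') = { '(', ')', '/' }
ε ∉ FIRST(F ')' '/'), so FOLLOW(P) is not added.
PREDICT(P → F ')' '/') = { '(', ')', '/' }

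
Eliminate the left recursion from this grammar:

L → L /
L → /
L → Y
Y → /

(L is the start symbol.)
L → / L'
L → Y L'
L' → / L'
L' → ε
Y → /

L is directly left-recursive. The standard transformation for
  A → A α₁ | ... | A α_m | β₁ | ... | β_n
is
  A  → β₁ A' | ... | β_n A'
  A' → α₁ A' | ... | α_m A' | ε

L → / becomes L → / L'
L → Y becomes L → Y L'
L → L / becomes L' → / L'
Add L' → ε

Productions for other non-terminals are unchanged:
  Y → /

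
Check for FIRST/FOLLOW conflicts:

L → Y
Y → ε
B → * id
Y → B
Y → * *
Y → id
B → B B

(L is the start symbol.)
A FIRST/FOLLOW conflict occurs when a non-terminal N has a nullable alternative N → β (β ⇒* ε) and another alternative N → α with FIRST(α) ∩ FOLLOW(N) ≠ ∅: on such a lookahead the parser cannot decide between expanding α and letting N vanish via β.

Nullable non-terminals: L, Y.
FIRST sets used below: FIRST(B) = { '*' }
L has a nullable alternative but only one production, so nothing to check.

Y: nullable alternative(s) Y → ε; FOLLOW(Y) = { $ }
  Y → ε: FIRST \ {ε} = { } — this is the only nullable alternative, skip
  Y → B: FIRST \ {ε} = { '*' } — disjoint from FOLLOW(Y)
  Y → * *: FIRST \ {ε} = { '*' } — disjoint from FOLLOW(Y)
  Y → id: FIRST \ {ε} = { 'id' } — disjoint from FOLLOW(Y)

B has no nullable alternative, so no FIRST/FOLLOW check is needed there.

No FIRST/FOLLOW conflicts found.

Answer: No FIRST/FOLLOW conflicts.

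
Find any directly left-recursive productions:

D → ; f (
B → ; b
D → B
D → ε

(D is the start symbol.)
D → ; f (: starts with ';'
B → ; b: starts with ';'
D → B: starts with B
D → ε: starts with ε

No direct left recursion found.

Answer: No direct left recursion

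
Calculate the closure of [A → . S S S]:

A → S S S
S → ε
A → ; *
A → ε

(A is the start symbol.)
To compute CLOSURE, for each item [A → α.Bβ] where B is a non-terminal, add [B → .γ] for all productions B → γ; repeat for the newly added items until nothing changes.

Start with: [A → . S S S]
  [A → . S S S] has the dot before S: add [S → .]
No further items can be added.

CLOSURE = { [A → . S S S], [S → .] }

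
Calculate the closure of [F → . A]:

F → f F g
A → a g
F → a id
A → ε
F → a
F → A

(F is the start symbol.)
{ [A → . a g], [A → .], [F → . A] }

To compute CLOSURE, for each item [A → α.Bβ] where B is a non-terminal, add [B → .γ] for all productions B → γ; repeat for the newly added items until nothing changes.

Start with: [F → . A]
  [F → . A] has the dot before A: add [A → . a g], [A → .]
No further items can be added.

CLOSURE = { [A → . a g], [A → .], [F → . A] }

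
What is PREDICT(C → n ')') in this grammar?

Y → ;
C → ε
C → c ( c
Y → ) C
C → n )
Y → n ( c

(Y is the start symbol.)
PREDICT(C → n ')') = (FIRST(RHS) \ {ε}) ∪ (FOLLOW(C) if ε ∈ FIRST(RHS), i.e. RHS ⇒* ε)
FIRST(n ')') = { 'n' }
ε ∉ FIRST(n ')'), so FOLLOW(C) is not added.
PREDICT(C → n ')') = { 'n' }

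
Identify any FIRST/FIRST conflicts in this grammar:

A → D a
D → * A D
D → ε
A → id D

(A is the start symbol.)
FIRST sets of the non-terminals at (or reachable through a nullable prefix from) the front of some alternative:
  FIRST(D) = { '*', ε }

Productions for A:
  A → D a: FIRST = { '*', 'a' }
  A → id D: FIRST = { 'id' }
Productions for D:
  D → * A D: FIRST = { '*' }
  D → ε: FIRST = { ε }

All alternatives of each non-terminal have pairwise disjoint FIRST sets.

Answer: No FIRST/FIRST conflicts.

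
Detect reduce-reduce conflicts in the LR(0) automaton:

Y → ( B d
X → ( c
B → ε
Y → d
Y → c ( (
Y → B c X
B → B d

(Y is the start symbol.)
Yes — I14: [B → B d .] vs [Y → ( B d .]

A reduce-reduce conflict occurs when an LR(0) state has two complete items [A → α .] and [B → β .] — both call for a reduction, and with no lookahead the parser cannot choose between them.

Augment with Y' → Y and build the canonical LR(0) collection (I0 = CLOSURE({[Y' → . Y]}), then GOTO on every symbol after a dot until no new states appear). It has 15 states:
  I0: { [B → . B d], [B → .], [Y → . ( B d], [Y → . B c X], [Y → . c ( (], [Y → . d], [Y' → . Y] }  — shift, reduce
  I1: { [B → . B d], [B → .], [Y → ( . B d] }  — reduce
  I2: { [B → B . d], [Y → B . c X] }  — shift
  I3: { [Y' → Y .] }  — accept
  I4: { [Y → c . ( (] }  — shift
  I5: { [Y → d .] }  — reduce
  I6: { [Y → c ( . (] }  — shift
  I7: { [Y → c ( ( .] }  — reduce
  I8: { [X → . ( c], [Y → B c . X] }  — shift
  I9: { [B → B d .] }  — reduce
  I10: { [X → ( . c] }  — shift
  I11: { [Y → B c X .] }  — reduce
  I12: { [X → ( c .] }  — reduce
  I13: { [B → B . d], [Y → ( B . d] }  — shift
  I14: { [B → B d .], [Y → ( B d .] }  — 2 reduces

I14 contains complete items [B → B d .], [Y → ( B d .] — reduce-reduce conflict.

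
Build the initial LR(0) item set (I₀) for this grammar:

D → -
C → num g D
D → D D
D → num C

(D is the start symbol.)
{ [D → . -], [D → . D D], [D → . num C], [D' → . D] }

First, augment the grammar with D' → D
I₀ = CLOSURE({ [D' → . D] }):
  [D' → . D] has the dot before D: add [D → . -], [D → . D D], [D → . num C]
No further items can be added.

I₀ = { [D → . -], [D → . D D], [D → . num C], [D' → . D] }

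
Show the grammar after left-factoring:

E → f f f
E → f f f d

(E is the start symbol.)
E → f f f E'
E' → ε
E' → d

Left-factoring transforms A → αβ₁ | αβ₂ into A → αA' and A' → β₁ | β₂
(α is the longest common prefix among the alternatives). Repeat until
no nonterminal has two alternatives with a common prefix.

Round 1: E has alternatives sharing prefix 'f f f'. Introduce E': E → f f f E'
  Add: E' → ε
  Add: E' → d

No remaining common prefixes — done.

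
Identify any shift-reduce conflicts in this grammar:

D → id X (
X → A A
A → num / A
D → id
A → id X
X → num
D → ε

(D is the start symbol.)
Yes — I0: [D → .] vs [D → . id]; I2: [D → id .] vs [A → . id X]; I6: [X → num .] vs [A → num . / A]

Augment with D' → D and build the canonical LR(0) collection (I0 = CLOSURE({[D' → . D]}), then GOTO on every symbol after a dot until no new states appear). It has 13 states:
  I0: { [D → . id X (], [D → . id], [D → .], [D' → . D] }  — shift, reduce
  I1: { [D' → D .] }  — accept
  I2: { [A → . id X], [A → . num / A], [D → id . X (], [D → id .], [X → . A A], [X → . num] }  — shift, reduce
  I3: { [A → . id X], [A → . num / A], [X → A . A] }  — shift
  I4: { [D → id X . (] }  — shift
  I5: { [A → . id X], [A → . num / A], [A → id . X], [X → . A A], [X → . num] }  — shift
  I6: { [A → num . / A], [X → num .] }  — shift, reduce
  I7: { [A → . id X], [A → . num / A], [A → num / . A] }  — shift
  I8: { [A → num / A .] }  — reduce
  I9: { [A → num . / A] }  — shift
  I10: { [A → id X .] }  — reduce
  I11: { [D → id X ( .] }  — reduce
  I12: { [X → A A .] }  — reduce

I0 contains reduce item [D → .] and shift items [D → . id], [D → . id X (] — shift-reduce conflict.
I2 contains reduce item [D → id .] and shift items [A → . id X], [A → . num / A], [X → . num] — shift-reduce conflict.
I6 contains reduce item [X → num .] and shift item [A → num . / A] — shift-reduce conflict.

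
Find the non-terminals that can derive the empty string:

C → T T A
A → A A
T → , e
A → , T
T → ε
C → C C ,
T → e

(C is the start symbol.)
A non-terminal is nullable if it can derive ε (the empty string): either it has an ε-production, or it has a production whose right-hand side consists entirely of nullable non-terminals.

ε-productions: T → ε
So T is immediately nullable.
No further non-terminal can be added: every production for the remaining non-terminals contains a terminal or a non-nullable non-terminal.
Nullable = { 'T' }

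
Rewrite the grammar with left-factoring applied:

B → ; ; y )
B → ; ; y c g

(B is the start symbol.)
B → ; ; y B'
B' → )
B' → c g

Left-factoring transforms A → αβ₁ | αβ₂ into A → αA' and A' → β₁ | β₂
(α is the longest common prefix among the alternatives). Repeat until
no nonterminal has two alternatives with a common prefix.

Round 1: B has alternatives sharing prefix '; ; y'. Introduce B': B → ; ; y B'
  Add: B' → )
  Add: B' → c g

No remaining common prefixes — done.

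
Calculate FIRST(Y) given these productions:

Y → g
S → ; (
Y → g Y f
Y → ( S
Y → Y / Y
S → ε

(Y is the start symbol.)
{ '(', 'g' }

To compute FIRST(Y), examine every production with Y on the left-hand side, reading each right-hand side left to right until a non-nullable symbol is reached.

From Y → g:
  - g is a terminal: add 'g' and stop
From Y → g Y f:
  - g is a terminal: add 'g' and stop
From Y → ( S:
  - '(' is a terminal: add '(' and stop
From Y → Y / Y:
  - Y is the symbol being defined: contributes nothing new
    Y is not nullable, so stop

Collecting: FIRST(Y) = { '(', 'g' }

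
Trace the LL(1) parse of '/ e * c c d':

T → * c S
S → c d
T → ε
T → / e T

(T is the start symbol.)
Stack is shown with the top on the left.

Stack    Input          Action
------------------------------
T $      / e * c c d $  output T → / e T
/ e T $  / e * c c d $  match '/'
e T $    e * c c d $    match 'e'
T $      * c c d $      output T → * c S
* c S $  * c c d $      match '*'
c S $    c c d $        match 'c'
S $      c d $          output S → c d
c d $    c d $          match 'c'
d $      d $            match 'd'
$        $              accept

The string is accepted.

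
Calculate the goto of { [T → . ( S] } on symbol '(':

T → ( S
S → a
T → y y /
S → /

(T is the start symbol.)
GOTO(I, '(') = CLOSURE({ [A → αX.β] : [A → α.Xβ] ∈ I, X = '(' })

Items with dot before '(', with the dot advanced:
  [T → . ( S] → [T → ( . S]
Closure of the advanced items:
  [T → ( . S] has the dot before S: add [S → . a], [S → . /]

GOTO = { [S → . /], [S → . a], [T → ( . S] }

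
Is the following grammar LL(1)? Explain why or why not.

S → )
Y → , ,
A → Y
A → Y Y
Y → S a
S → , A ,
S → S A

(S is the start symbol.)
Relevant sets:
  FIRST(S) = { ')', ',' }
  FIRST(Y) = { ')', ',' }

For S:
  PREDICT(S → ')') = { ')' }
  PREDICT(S → ',' A ',') = { ',' }
  PREDICT(S → S A) = { ')', ',' }
For Y:
  PREDICT(Y → ',' ',') = { ',' }
  PREDICT(Y → S a) = { ')', ',' }
For A:
  PREDICT(A → Y) = { ')', ',' }
  PREDICT(A → Y Y) = { ')', ',' }

Conflict found: Predict set conflict for S: { ')' }
The grammar is NOT LL(1).

Answer: No. Predict set conflict for S: { ')' }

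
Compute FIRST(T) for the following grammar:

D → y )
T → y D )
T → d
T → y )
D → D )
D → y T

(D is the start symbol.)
{ 'd', 'y' }

From T → y D ):
  - y is a terminal: add 'y' and stop
From T → d:
  - d is a terminal: add 'd' and stop
From T → y ):
  - y is a terminal: add 'y' and stop

Collecting: FIRST(T) = { 'd', 'y' }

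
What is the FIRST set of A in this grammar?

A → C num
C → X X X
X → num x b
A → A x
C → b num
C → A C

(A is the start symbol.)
FIRST sets of the other non-terminals involved (by the same procedure, iterated to a fixed point):
  FIRST(C) = { 'b', 'num' }

From A → C num:
  - C is a non-terminal: add FIRST(C) \ {ε} = { 'b', 'num' }
    C is not nullable, so stop
From A → A x:
  - A is the symbol being defined: contributes nothing new
    A is not nullable, so stop

Collecting: FIRST(A) = { 'b', 'num' }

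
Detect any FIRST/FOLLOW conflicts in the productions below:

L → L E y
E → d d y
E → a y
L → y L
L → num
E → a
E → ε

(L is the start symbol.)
Nullable non-terminals: E.

E: nullable alternative(s) E → ε; FOLLOW(E) = { 'y' }
  E → d d y: FIRST \ {ε} = { 'd' } — disjoint from FOLLOW(E)
  E → a y: FIRST \ {ε} = { 'a' } — disjoint from FOLLOW(E)
  E → a: FIRST \ {ε} = { 'a' } — disjoint from FOLLOW(E)
  E → ε: FIRST \ {ε} = { } — this is the only nullable alternative, skip

L has no nullable alternative, so no FIRST/FOLLOW check is needed there.

No FIRST/FOLLOW conflicts found.

Answer: No FIRST/FOLLOW conflicts.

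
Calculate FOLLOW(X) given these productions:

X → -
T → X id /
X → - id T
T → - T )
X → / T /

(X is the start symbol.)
X is the start symbol, so $ ∈ FOLLOW(X).
In T → X id /: X is followed by id '/', add FIRST(id '/') \ {ε} = { 'id' }

Taking the union: FOLLOW(X) = { $, 'id' }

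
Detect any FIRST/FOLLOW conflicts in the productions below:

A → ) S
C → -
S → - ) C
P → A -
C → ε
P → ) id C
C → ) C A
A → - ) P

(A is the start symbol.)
A FIRST/FOLLOW conflict occurs when a non-terminal N has a nullable alternative N → β (β ⇒* ε) and another alternative N → α with FIRST(α) ∩ FOLLOW(N) ≠ ∅: on such a lookahead the parser cannot decide between expanding α and letting N vanish via β.

Nullable non-terminals: C.

C: nullable alternative(s) C → ε; FOLLOW(C) = { $, ')', '-' }
  C → -: FIRST \ {ε} = { '-' } — overlaps FOLLOW(C) on { '-' }: CONFLICT
  C → ε: FIRST \ {ε} = { } — this is the only nullable alternative, skip
  C → ) C A: FIRST \ {ε} = { ')' } — overlaps FOLLOW(C) on { ')' }: CONFLICT

A, P, S have no nullable alternative, so no FIRST/FOLLOW check is needed there.

So the grammar has 2 FIRST/FOLLOW conflicts (marked CONFLICT above).

Answer: Yes. C → '-' with FOLLOW(C) on { '-' }; C → ')' C A with FOLLOW(C) on { ')' }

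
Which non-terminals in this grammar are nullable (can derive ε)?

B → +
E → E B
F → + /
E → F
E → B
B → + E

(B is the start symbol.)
None

A non-terminal is nullable if it can derive ε (the empty string): either it has an ε-production, or it has a production whose right-hand side consists entirely of nullable non-terminals.

There are no ε-productions, so no non-terminal can derive ε.
No non-terminals are nullable.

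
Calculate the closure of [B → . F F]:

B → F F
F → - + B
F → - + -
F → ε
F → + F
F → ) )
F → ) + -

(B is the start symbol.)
{ [B → . F F], [F → . ) )], [F → . ) + -], [F → . + F], [F → . - + -], [F → . - + B], [F → .] }

To compute CLOSURE, for each item [A → α.Bβ] where B is a non-terminal, add [B → .γ] for all productions B → γ; repeat for the newly added items until nothing changes.

Start with: [B → . F F]
  [B → . F F] has the dot before F: add [F → . - + B], [F → . - + -], [F → .], [F → . + F], [F → . ) )], [F → . ) + -]
No further items can be added.

CLOSURE = { [B → . F F], [F → . ) )], [F → . ) + -], [F → . + F], [F → . - + -], [F → . - + B], [F → .] }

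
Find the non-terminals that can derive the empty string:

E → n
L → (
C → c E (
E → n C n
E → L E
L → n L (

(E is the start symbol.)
None

There are no ε-productions, so no non-terminal can derive ε.
No non-terminals are nullable.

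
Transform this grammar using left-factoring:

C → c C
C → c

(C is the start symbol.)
Left-factoring transforms A → αβ₁ | αβ₂ into A → αA' and A' → β₁ | β₂
(α is the longest common prefix among the alternatives). Repeat until
no nonterminal has two alternatives with a common prefix.

Round 1: C has alternatives sharing prefix 'c'. Introduce C': C → c C'
  Add: C' → C
  Add: C' → ε

No remaining common prefixes — done.

Resulting grammar:
C → c C'
C' → C
C' → ε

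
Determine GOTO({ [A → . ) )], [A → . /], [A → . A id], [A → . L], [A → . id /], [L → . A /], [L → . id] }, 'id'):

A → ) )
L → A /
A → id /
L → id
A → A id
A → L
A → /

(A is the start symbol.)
{ [A → id . /], [L → id .] }

GOTO(I, 'id') = CLOSURE({ [A → αX.β] : [A → α.Xβ] ∈ I, X = 'id' })

Items with dot before 'id', with the dot advanced:
  [A → . id /] → [A → id . /]
  [L → . id] → [L → id .]
Closure adds nothing (no advanced item has the dot before a non-terminal).

GOTO = { [A → id . /], [L → id .] }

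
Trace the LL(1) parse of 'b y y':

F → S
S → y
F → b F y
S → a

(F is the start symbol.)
LL(1) parsing maintains a stack (initially the start symbol over $) and the input. At each step: if the stack top is a terminal, match it against the current input token; if it is a non-terminal N, replace it with the RHS of M[N, lookahead] (the unique production whose predict set contains the lookahead).

Stack is shown with the top on the left.

Stack    Input    Action
------------------------
F $      b y y $  output F → b F y
b F y $  b y y $  match 'b'
F y $    y y $    output F → S
S y $    y y $    output S → y
y y $    y y $    match 'y'
y $      y $      match 'y'
$        $        accept

The string is accepted.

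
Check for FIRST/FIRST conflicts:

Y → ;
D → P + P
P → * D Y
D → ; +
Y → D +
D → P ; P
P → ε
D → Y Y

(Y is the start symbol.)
A FIRST/FIRST conflict occurs when two productions N → α and N → β for the same non-terminal have FIRST(α) ∩ FIRST(β) ≠ ∅ (with ε ∈ FIRST of a nullable right-hand side, so two nullable alternatives also conflict).

FIRST sets of the non-terminals at (or reachable through a nullable prefix from) the front of some alternative:
  FIRST(D) = { '*', '+', ';' }
  FIRST(P) = { '*', ε }
  FIRST(Y) = { '*', '+', ';' }

Productions for Y:
  Y → ;: FIRST = { ';' }
  Y → D +: FIRST = { '*', '+', ';' }
Productions for D:
  D → P + P: FIRST = { '*', '+' }
  D → ; +: FIRST = { ';' }
  D → P ; P: FIRST = { '*', ';' }
  D → Y Y: FIRST = { '*', '+', ';' }
Productions for P:
  P → * D Y: FIRST = { '*' }
  P → ε: FIRST = { ε }

Conflict for Y: Y → ; and Y → D +
  Overlap: { ';' }
Conflict for D: D → P + P and D → P ; P
  Overlap: { '*' }
Conflict for D: D → P + P and D → Y Y
  Overlap: { '*', '+' }
Conflict for D: D → ; + and D → P ; P
  Overlap: { ';' }
Conflict for D: D → ; + and D → Y Y
  Overlap: { ';' }
Conflict for D: D → P ; P and D → Y Y
  Overlap: { '*', ';' }

Answer: Yes. Y → ';' / Y → D '+' on { ';' }; D → P '+' P / D → P ';' P on { '*' }; D → P '+' P / D → Y Y on { '*', '+' }; D → ';' '+' / D → P ';' P on { ';' }; D → ';' '+' / D → Y Y on { ';' }; D → P ';' P / D → Y Y on { '*', ';' }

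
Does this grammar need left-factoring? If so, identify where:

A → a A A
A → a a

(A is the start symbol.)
Yes, A has productions with common prefix 'a'

Left-factoring is needed when two productions for the same non-terminal
share a common prefix on the right-hand side.

Productions for A:
  A → a A A
  A → a a

Found common prefix 'a' in productions for A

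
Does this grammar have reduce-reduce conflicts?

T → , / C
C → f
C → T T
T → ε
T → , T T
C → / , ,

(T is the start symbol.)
Augment with T' → T and build the canonical LR(0) collection (I0 = CLOSURE({[T' → . T]}), then GOTO on every symbol after a dot until no new states appear). It has 13 states:
  I0: { [T → . , / C], [T → . , T T], [T → .], [T' → . T] }  — shift, reduce
  I1: { [T → , . / C], [T → , . T T], [T → . , / C], [T → . , T T], [T → .] }  — shift, reduce
  I2: { [T' → T .] }  — accept
  I3: { [C → . / , ,], [C → . T T], [C → . f], [T → , / . C], [T → . , / C], [T → . , T T], [T → .] }  — shift, reduce
  I4: { [T → , T . T], [T → . , / C], [T → . , T T], [T → .] }  — shift, reduce
  I5: { [T → , T T .] }  — reduce
  I6: { [C → / . , ,] }  — shift
  I7: { [T → , / C .] }  — reduce
  I8: { [C → T . T], [T → . , / C], [T → . , T T], [T → .] }  — shift, reduce
  I9: { [C → f .] }  — reduce
  I10: { [C → T T .] }  — reduce
  I11: { [C → / , . ,] }  — shift
  I12: { [C → / , , .] }  — reduce

No state contains more than one complete item.

Answer: No reduce-reduce conflicts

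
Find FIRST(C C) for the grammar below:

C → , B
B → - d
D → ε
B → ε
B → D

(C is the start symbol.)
{ ',' }

FIRST sets of the non-terminals involved (from the grammar, by fixed-point iteration):
  FIRST(C) = { ',' }

To compute FIRST(C C), process the symbols left to right:
Symbol C is a non-terminal. Add FIRST(C) \ {ε} = { ',' }
C is not nullable (ε ∉ FIRST(C)), so stop here.
FIRST(C C) = { ',' }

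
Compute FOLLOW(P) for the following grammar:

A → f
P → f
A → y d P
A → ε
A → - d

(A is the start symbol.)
{ $ }

In A → y d P: P is at the end, add FOLLOW(A)

The FOLLOW sets referred to above (computed the same way, to a fixed point):
  FOLLOW(A) = { $ }

Taking the union: FOLLOW(P) = { $ }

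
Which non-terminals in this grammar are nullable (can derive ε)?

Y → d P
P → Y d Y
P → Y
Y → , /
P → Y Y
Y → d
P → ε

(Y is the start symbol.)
{ 'P' }

A non-terminal is nullable if it can derive ε (the empty string): either it has an ε-production, or it has a production whose right-hand side consists entirely of nullable non-terminals.

ε-productions: P → ε
So P is immediately nullable.
No further non-terminal can be added: every production for the remaining non-terminals contains a terminal or a non-nullable non-terminal.
Nullable = { 'P' }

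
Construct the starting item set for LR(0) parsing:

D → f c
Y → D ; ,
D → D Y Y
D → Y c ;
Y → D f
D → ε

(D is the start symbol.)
{ [D → . D Y Y], [D → . Y c ;], [D → . f c], [D → .], [D' → . D], [Y → . D ; ,], [Y → . D f] }

First, augment the grammar with D' → D
I₀ = CLOSURE({ [D' → . D] }):
  [D' → . D] has the dot before D: add [D → . f c], [D → . D Y Y], [D → . Y c ;], [D → .]
  [D → . Y c ;] has the dot before Y: add [Y → . D ; ,], [Y → . D f]
No further items can be added.

I₀ = { [D → . D Y Y], [D → . Y c ;], [D → . f c], [D → .], [D' → . D], [Y → . D ; ,], [Y → . D f] }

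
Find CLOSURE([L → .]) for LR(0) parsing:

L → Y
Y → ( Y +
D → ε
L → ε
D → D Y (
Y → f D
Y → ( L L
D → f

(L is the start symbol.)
{ [L → .] }

To compute CLOSURE, for each item [A → α.Bβ] where B is a non-terminal, add [B → .γ] for all productions B → γ; repeat for the newly added items until nothing changes.

Start with: [L → .]
The dot is at the end, so nothing is added.

CLOSURE = { [L → .] }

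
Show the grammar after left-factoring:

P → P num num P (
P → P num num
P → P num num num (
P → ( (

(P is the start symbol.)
Left-factoring transforms A → αβ₁ | αβ₂ into A → αA' and A' → β₁ | β₂
(α is the longest common prefix among the alternatives). Repeat until
no nonterminal has two alternatives with a common prefix.

Round 1: P has alternatives sharing prefix 'P num num'. Introduce P': P → P num num P'
  Add: P' → P (
  Add: P' → ε
  Add: P' → num (

No remaining common prefixes — done.

Resulting grammar:
P → P num num P'
P' → P (
P' → ε
P' → num (
P → ( (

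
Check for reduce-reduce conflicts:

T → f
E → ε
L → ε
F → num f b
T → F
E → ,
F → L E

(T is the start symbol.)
A reduce-reduce conflict occurs when an LR(0) state has two complete items [A → α .] and [B → β .] — both call for a reduction, and with no lookahead the parser cannot choose between them.

Augment with T' → T and build the canonical LR(0) collection (I0 = CLOSURE({[T' → . T]}), then GOTO on every symbol after a dot until no new states appear). It has 10 states:
  I0: { [F → . L E], [F → . num f b], [L → .], [T → . F], [T → . f], [T' → . T] }  — shift, reduce
  I1: { [T → F .] }  — reduce
  I2: { [E → . ,], [E → .], [F → L . E] }  — shift, reduce
  I3: { [T' → T .] }  — accept
  I4: { [T → f .] }  — reduce
  I5: { [F → num . f b] }  — shift
  I6: { [F → num f . b] }  — shift
  I7: { [F → num f b .] }  — reduce
  I8: { [E → , .] }  — reduce
  I9: { [F → L E .] }  — reduce

No state contains more than one complete item.

Answer: No reduce-reduce conflicts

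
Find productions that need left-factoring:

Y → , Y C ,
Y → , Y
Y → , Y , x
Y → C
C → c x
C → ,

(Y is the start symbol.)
Yes, Y has productions with common prefix ', Y'

Left-factoring is needed when two productions for the same non-terminal
share a common prefix on the right-hand side.

Productions for Y:
  Y → , Y C ,
  Y → , Y
  Y → , Y , x
  Y → C
Productions for C:
  C → c x
  C → ,

Found common prefix ', Y' in productions for Y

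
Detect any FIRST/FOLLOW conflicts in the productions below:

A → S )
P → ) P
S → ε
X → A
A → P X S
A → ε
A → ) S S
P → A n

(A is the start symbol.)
Nullable non-terminals: A, S, X.
FIRST sets used below: FIRST(S) = { ε }, FIRST(P) = { ')', 'n' }

A: nullable alternative(s) A → ε; FOLLOW(A) = { $, 'n' }
  A → S ): FIRST \ {ε} = { ')' } — disjoint from FOLLOW(A)
  A → P X S: FIRST \ {ε} = { ')', 'n' } — overlaps FOLLOW(A) on { 'n' }: CONFLICT
  A → ε: FIRST \ {ε} = { } — this is the only nullable alternative, skip
  A → ) S S: FIRST \ {ε} = { ')' } — disjoint from FOLLOW(A)
S has a nullable alternative but only one production, so nothing to check.
X has a nullable alternative but only one production, so nothing to check.

P has no nullable alternative, so no FIRST/FOLLOW check is needed there.

So the grammar has 1 FIRST/FOLLOW conflict (marked CONFLICT above).

Answer: Yes. A → P X S with FOLLOW(A) on { 'n' }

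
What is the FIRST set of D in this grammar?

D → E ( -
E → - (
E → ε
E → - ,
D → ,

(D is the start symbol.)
To compute FIRST(D), examine every production with D on the left-hand side, reading each right-hand side left to right until a non-nullable symbol is reached.

FIRST sets of the other non-terminals involved (by the same procedure, iterated to a fixed point):
  FIRST(E) = { '-', ε }

From D → E ( -:
  - E is a non-terminal: add FIRST(E) \ {ε} = { '-' }
    E is nullable, so continue to the next symbol
  - '(' is a terminal: add '(' and stop
From D → ,:
  - ',' is a terminal: add ',' and stop

Collecting: FIRST(D) = { '(', ',', '-' }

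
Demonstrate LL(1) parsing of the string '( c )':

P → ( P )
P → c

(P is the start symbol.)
Stack is shown with the top on the left.

Stack    Input    Action
------------------------
P $      ( c ) $  output P → ( P )
( P ) $  ( c ) $  match '('
P ) $    c ) $    output P → c
c ) $    c ) $    match 'c'
) $      ) $      match ')'
$        $        accept

The string is accepted.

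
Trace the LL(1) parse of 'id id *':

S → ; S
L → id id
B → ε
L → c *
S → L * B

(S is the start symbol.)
LL(1) parsing maintains a stack (initially the start symbol over $) and the input. At each step: if the stack top is a terminal, match it against the current input token; if it is a non-terminal N, replace it with the RHS of M[N, lookahead] (the unique production whose predict set contains the lookahead).

Stack is shown with the top on the left.

Stack        Input      Action
------------------------------
S $          id id * $  output S → L * B
L * B $      id id * $  output L → id id
id id * B $  id id * $  match 'id'
id * B $     id * $     match 'id'
* B $        * $        match '*'
B $          $          output B → ε
$            $          accept

The string is accepted.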